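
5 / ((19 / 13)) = 65 / 19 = 3.42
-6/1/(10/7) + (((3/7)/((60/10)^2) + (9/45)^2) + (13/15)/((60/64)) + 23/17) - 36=-4055953/107100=-37.87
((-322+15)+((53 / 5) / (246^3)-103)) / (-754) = 30518218747 / 56123748720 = 0.54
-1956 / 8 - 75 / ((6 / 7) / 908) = -159389 / 2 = -79694.50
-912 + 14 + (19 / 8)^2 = -57111 / 64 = -892.36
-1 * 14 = -14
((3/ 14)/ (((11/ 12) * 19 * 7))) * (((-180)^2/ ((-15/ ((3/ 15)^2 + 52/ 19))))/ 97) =-10256544/ 94370815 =-0.11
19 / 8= 2.38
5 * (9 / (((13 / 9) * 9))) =45 / 13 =3.46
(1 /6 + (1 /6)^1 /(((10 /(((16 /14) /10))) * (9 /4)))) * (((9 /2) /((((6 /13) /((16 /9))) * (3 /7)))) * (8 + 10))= 82316 /675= 121.95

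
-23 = -23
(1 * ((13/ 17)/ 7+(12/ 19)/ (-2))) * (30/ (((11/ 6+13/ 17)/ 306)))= -5144472/ 7049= -729.82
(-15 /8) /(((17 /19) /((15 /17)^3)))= -961875 /668168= -1.44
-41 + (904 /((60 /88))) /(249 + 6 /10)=-8351 /234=-35.69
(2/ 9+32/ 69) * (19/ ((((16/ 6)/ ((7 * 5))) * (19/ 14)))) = 17395/ 138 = 126.05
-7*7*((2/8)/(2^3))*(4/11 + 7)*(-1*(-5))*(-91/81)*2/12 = 10.56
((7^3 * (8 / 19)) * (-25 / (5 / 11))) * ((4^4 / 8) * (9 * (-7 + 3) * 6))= 1043159040 / 19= 54903107.37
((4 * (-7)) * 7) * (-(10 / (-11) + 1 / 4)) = -1421 / 11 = -129.18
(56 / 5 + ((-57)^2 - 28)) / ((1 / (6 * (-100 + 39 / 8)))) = -1844778.15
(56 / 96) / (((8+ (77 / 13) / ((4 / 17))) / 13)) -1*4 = -19517 / 5175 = -3.77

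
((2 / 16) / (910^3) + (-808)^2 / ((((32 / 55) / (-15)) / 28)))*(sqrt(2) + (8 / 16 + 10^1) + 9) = -8523542712484799997 / 927472000-2841180904161599999*sqrt(2) / 6028568000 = -9856580235.80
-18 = -18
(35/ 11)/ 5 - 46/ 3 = -485/ 33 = -14.70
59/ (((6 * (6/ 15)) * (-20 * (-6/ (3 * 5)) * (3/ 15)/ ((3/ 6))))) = 1475/ 192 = 7.68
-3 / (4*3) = -1 / 4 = -0.25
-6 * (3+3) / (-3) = 12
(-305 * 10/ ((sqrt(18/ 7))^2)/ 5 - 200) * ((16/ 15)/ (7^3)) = -12592/ 9261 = -1.36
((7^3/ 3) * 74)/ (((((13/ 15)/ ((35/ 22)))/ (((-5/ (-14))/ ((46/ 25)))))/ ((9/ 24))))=118978125/ 105248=1130.45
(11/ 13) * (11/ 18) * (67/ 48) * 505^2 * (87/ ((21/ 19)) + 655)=221221181225/ 1638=135055666.19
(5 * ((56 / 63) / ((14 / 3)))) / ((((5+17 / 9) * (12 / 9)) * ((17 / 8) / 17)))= 180 / 217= 0.83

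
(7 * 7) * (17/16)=833/16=52.06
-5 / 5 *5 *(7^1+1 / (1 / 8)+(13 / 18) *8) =-935 / 9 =-103.89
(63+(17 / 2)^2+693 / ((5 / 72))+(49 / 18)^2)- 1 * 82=8132287 / 810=10039.86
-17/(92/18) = -153/46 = -3.33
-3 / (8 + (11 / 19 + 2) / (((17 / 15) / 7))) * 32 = -31008 / 7729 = -4.01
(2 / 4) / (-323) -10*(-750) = 4844999 / 646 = 7500.00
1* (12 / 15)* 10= 8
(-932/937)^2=868624/877969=0.99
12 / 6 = 2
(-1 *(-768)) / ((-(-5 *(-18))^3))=-0.00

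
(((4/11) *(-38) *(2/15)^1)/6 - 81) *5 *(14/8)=-281729/396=-711.44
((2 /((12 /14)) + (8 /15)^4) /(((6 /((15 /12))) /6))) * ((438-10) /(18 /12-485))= -2.67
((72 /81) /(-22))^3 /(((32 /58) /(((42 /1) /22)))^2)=-41209 /52180524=-0.00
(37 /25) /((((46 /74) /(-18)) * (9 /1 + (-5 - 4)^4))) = -1369 /209875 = -0.01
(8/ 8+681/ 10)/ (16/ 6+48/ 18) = 2073/ 160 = 12.96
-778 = -778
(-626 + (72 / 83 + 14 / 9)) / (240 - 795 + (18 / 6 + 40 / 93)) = 1.13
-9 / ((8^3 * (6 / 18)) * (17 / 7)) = -189 / 8704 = -0.02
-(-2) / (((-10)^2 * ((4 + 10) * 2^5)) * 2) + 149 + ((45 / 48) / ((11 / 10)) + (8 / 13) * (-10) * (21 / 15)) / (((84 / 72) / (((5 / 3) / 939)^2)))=2524949887255109 / 16945972243200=149.00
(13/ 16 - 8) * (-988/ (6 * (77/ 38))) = 539695/ 924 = 584.09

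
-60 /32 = -15 /8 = -1.88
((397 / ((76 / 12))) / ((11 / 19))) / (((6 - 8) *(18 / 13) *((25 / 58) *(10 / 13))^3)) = -276539968913 / 257812500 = -1072.64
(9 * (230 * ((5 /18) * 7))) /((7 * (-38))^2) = 575 /10108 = 0.06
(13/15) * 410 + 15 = 1111/3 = 370.33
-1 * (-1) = 1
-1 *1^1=-1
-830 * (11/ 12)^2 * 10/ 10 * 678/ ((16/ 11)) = -62417245/ 192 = -325089.82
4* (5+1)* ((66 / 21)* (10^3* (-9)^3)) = -384912000 / 7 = -54987428.57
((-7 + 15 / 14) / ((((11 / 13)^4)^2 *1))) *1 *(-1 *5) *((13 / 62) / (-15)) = -880173447959 / 558190526124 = -1.58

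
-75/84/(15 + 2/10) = -125/2128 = -0.06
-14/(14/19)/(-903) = 0.02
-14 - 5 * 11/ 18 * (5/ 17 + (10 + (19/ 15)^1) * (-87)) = 151988/ 51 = 2980.16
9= 9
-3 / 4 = -0.75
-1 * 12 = -12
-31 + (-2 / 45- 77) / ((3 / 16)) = -59657 / 135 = -441.90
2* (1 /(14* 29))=1 /203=0.00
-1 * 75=-75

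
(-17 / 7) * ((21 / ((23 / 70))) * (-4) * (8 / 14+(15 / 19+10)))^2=-3912356145600 / 190969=-20486865.12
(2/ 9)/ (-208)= -1/ 936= -0.00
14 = 14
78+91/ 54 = 4303/ 54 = 79.69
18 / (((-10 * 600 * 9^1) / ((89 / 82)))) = -89 / 246000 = -0.00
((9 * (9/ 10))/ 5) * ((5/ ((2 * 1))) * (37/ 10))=2997/ 200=14.98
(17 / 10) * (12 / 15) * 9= 306 / 25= 12.24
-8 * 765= -6120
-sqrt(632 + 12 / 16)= -sqrt(2531) / 2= -25.15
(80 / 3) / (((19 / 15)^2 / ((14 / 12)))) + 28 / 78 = 278054 / 14079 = 19.75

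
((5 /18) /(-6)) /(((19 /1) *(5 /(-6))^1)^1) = 1 /342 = 0.00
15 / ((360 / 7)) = 7 / 24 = 0.29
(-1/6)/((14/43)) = -0.51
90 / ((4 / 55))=2475 / 2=1237.50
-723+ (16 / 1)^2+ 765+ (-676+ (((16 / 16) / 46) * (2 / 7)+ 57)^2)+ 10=74696756 / 25921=2881.71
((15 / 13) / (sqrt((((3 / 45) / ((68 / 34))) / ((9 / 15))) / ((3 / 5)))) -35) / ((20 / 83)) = -581 / 4 + 747*sqrt(30) / 260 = -129.51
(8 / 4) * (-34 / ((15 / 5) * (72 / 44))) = -374 / 27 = -13.85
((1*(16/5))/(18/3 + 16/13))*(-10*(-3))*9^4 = 4094064/47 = 87107.74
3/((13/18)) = 54/13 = 4.15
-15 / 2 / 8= -15 / 16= -0.94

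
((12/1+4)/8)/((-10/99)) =-99/5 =-19.80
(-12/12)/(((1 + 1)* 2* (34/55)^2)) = -0.65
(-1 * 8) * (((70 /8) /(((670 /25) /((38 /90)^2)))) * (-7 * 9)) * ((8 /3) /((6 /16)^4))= 579633152 /146529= 3955.76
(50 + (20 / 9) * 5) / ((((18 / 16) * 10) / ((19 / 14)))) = 4180 / 567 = 7.37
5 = 5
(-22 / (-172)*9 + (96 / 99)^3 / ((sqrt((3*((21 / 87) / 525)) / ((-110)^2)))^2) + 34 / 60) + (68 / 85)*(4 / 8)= 510771335234 / 63855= 7998924.68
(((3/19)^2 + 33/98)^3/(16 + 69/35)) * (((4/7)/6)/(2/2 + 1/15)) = 52367383996875/222812968769324864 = 0.00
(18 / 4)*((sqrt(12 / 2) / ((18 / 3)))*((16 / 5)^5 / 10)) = 393216*sqrt(6) / 15625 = 61.64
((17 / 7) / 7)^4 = 0.01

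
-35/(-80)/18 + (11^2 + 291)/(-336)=-2423/2016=-1.20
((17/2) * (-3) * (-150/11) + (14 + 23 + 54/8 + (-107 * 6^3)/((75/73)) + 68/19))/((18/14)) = -1077773753/62700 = -17189.37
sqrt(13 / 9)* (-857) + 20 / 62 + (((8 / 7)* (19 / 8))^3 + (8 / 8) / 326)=70445867 / 3466358 - 857* sqrt(13) / 3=-1009.66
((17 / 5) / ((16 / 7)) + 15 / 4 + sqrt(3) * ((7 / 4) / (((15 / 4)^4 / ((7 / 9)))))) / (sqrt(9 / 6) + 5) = -419 * sqrt(6) / 3760-3136 * sqrt(2) / 7138125 + 6272 * sqrt(3) / 4282875 + 419 / 376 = 0.84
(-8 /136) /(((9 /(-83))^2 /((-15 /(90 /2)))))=6889 /4131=1.67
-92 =-92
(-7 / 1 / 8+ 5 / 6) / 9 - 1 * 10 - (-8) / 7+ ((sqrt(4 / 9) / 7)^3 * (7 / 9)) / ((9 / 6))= -2532283 / 285768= -8.86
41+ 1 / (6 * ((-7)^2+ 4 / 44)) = 132851 / 3240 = 41.00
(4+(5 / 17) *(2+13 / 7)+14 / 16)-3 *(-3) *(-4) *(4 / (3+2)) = -108483 / 4760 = -22.79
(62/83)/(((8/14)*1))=217/166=1.31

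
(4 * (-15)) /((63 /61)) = -1220 /21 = -58.10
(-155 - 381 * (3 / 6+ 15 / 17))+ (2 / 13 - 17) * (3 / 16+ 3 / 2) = -2510929 / 3536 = -710.10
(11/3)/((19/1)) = 11/57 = 0.19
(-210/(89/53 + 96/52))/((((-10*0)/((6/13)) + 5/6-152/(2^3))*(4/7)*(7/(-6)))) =-186030/37823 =-4.92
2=2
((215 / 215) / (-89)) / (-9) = 1 / 801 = 0.00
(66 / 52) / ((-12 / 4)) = -11 / 26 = -0.42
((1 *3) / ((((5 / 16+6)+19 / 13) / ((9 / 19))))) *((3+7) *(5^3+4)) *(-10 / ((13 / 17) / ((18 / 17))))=-33436800 / 10241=-3264.99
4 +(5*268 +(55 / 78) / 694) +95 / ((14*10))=127382842 / 94731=1344.68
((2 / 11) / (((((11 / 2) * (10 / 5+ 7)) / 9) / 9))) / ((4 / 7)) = 63 / 121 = 0.52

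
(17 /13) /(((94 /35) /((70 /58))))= 20825 /35438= 0.59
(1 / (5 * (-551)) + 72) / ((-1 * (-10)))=198359 / 27550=7.20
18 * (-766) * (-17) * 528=123761088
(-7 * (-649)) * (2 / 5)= 9086 / 5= 1817.20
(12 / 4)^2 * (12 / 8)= 27 / 2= 13.50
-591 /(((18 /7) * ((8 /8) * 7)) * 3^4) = -197 /486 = -0.41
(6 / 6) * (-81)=-81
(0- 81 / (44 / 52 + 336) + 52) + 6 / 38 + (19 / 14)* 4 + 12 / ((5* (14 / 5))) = 58.20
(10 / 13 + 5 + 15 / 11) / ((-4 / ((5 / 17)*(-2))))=150 / 143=1.05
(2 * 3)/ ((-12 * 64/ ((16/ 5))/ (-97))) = 97/ 40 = 2.42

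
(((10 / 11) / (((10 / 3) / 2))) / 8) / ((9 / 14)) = 7 / 66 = 0.11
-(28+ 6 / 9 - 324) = 886 / 3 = 295.33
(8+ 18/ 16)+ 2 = 89/ 8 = 11.12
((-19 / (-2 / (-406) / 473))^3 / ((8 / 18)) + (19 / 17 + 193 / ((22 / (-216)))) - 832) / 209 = -65368507738689033.29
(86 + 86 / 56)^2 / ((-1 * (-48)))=2002467 / 12544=159.64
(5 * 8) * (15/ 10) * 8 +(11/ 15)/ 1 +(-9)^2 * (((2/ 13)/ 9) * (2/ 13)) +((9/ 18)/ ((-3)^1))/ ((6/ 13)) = 14619403/ 30420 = 480.59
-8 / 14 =-4 / 7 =-0.57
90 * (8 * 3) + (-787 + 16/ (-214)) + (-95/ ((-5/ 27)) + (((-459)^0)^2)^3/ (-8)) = 1614245/ 856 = 1885.80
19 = 19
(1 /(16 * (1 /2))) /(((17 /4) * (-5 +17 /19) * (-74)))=19 /196248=0.00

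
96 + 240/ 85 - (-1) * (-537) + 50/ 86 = -319882/ 731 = -437.60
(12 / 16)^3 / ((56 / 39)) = 1053 / 3584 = 0.29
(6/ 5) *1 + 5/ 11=91/ 55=1.65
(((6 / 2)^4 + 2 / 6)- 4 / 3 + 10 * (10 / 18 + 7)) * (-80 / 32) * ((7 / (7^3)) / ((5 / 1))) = -1.59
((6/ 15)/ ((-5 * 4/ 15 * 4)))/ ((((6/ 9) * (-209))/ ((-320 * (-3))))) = 108/ 209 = 0.52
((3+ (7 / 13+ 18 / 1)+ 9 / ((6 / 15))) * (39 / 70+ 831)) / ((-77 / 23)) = -306586803 / 28028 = -10938.59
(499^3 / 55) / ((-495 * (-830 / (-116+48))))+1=-4213252591 / 11298375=-372.91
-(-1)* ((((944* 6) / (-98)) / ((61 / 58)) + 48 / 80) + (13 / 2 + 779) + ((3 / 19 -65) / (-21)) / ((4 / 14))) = 1264088473 / 1703730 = 741.95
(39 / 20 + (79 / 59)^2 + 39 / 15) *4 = 441591 / 17405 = 25.37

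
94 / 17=5.53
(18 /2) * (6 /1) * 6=324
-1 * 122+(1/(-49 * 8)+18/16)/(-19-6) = -29901/245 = -122.04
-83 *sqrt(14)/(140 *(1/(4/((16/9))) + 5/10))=-747 *sqrt(14)/1190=-2.35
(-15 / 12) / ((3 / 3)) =-5 / 4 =-1.25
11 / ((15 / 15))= 11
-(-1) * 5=5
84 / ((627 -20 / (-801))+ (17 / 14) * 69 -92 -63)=941976 / 6232861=0.15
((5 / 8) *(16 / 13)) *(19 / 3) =4.87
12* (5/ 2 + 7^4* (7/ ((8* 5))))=50721/ 10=5072.10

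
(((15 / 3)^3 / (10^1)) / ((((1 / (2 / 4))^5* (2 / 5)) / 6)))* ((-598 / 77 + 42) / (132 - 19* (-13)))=247125 / 466928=0.53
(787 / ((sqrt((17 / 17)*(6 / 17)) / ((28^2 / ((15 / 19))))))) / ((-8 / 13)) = -9525061*sqrt(102) / 45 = -2137742.24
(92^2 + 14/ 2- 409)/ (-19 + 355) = 4031/ 168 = 23.99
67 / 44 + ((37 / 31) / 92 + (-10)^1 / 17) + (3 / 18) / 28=21356183 / 22399608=0.95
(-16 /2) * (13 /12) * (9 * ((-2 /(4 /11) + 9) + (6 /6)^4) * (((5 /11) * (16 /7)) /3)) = -9360 /77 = -121.56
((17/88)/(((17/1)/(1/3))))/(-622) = -1/164208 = -0.00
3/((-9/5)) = -5/3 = -1.67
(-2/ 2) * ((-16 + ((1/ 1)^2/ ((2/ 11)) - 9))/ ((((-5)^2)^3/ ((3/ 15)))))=39/ 156250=0.00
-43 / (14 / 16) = -344 / 7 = -49.14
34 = 34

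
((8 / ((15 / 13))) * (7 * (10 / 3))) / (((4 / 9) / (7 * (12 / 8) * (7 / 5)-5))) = 17654 / 5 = 3530.80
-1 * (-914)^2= -835396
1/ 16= 0.06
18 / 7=2.57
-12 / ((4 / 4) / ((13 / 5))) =-156 / 5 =-31.20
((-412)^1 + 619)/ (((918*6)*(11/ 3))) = 23/ 2244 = 0.01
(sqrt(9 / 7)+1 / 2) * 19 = 19 / 2+57 * sqrt(7) / 7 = 31.04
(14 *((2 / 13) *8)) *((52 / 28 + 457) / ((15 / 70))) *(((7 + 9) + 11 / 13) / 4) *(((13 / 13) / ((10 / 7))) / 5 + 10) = 39391968 / 25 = 1575678.72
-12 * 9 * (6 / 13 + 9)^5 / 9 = -337836682116 / 371293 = -909892.41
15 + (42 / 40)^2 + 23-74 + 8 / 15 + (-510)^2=312078763 / 1200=260065.64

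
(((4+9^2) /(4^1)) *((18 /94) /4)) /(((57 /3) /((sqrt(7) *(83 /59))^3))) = 3061919385 *sqrt(7) /2934455152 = 2.76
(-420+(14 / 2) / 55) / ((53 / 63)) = -1454859 / 2915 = -499.09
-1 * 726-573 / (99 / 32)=-30070 / 33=-911.21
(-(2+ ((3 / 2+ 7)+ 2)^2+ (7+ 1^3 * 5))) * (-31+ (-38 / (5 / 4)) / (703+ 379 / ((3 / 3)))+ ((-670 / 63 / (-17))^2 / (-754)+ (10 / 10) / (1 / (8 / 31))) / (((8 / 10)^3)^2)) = 3733.17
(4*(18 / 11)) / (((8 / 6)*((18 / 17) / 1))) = 51 / 11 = 4.64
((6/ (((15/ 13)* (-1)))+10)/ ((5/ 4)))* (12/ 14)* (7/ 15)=192/ 125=1.54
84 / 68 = 21 / 17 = 1.24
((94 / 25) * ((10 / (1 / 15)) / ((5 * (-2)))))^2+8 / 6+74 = 244222 / 75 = 3256.29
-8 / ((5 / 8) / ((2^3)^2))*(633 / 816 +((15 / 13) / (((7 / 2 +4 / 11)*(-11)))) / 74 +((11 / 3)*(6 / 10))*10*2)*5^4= -187457632000 / 8177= -22924988.63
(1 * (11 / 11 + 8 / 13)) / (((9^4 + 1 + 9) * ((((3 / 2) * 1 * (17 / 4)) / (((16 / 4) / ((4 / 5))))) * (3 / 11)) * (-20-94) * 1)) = -1540 / 248324661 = -0.00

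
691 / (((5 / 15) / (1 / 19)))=109.11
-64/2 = -32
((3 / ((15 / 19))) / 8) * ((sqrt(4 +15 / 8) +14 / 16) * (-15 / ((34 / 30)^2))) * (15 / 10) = -38475 * sqrt(94) / 18496 - 269325 / 36992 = -27.45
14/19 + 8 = 166/19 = 8.74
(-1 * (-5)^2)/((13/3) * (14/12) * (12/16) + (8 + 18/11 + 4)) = -6600/4601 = -1.43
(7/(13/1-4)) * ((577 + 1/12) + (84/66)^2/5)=29343839/65340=449.09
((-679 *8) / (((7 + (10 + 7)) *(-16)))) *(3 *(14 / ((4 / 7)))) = 33271 / 32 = 1039.72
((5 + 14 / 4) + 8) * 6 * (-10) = -990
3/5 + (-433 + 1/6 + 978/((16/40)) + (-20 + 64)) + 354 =72323/30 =2410.77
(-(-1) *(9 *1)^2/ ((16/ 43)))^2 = 12131289/ 256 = 47387.85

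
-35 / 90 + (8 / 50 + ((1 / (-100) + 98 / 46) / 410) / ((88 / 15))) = -34057729 / 149371200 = -0.23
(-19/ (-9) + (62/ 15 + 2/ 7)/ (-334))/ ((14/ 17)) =1876103/ 736470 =2.55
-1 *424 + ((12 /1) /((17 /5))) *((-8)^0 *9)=-6668 /17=-392.24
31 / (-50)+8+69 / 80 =3297 / 400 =8.24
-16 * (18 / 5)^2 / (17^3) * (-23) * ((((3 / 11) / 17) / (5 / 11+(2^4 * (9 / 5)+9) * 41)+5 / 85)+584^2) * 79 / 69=4217851062426924 / 11127085225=379061.63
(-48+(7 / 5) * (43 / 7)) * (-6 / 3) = 394 / 5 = 78.80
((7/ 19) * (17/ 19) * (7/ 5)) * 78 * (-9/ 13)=-44982/ 1805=-24.92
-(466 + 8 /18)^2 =-17623204 /81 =-217570.42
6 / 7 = 0.86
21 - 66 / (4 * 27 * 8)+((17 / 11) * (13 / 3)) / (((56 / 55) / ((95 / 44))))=778927 / 22176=35.12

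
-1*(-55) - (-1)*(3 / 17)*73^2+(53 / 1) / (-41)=994.12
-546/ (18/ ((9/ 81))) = -91/ 27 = -3.37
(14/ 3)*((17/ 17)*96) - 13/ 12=5363/ 12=446.92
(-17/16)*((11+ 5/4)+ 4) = -1105/64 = -17.27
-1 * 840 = -840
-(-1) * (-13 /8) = -1.62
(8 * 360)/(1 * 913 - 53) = 144/43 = 3.35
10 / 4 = 5 / 2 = 2.50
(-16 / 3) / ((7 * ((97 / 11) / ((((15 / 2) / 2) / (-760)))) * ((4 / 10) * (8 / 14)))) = 55 / 29488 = 0.00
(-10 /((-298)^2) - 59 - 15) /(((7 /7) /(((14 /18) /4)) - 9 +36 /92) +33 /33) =30.01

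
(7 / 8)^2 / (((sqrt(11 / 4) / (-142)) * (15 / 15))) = -3479 * sqrt(11) / 176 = -65.56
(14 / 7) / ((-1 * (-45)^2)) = -2 / 2025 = -0.00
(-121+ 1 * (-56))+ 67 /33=-174.97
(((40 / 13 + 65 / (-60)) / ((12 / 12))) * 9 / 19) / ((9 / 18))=1.89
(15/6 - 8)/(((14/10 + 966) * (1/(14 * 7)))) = -385/691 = -0.56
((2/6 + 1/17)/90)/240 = 1/55080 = 0.00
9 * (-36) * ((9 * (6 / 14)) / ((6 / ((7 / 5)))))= -1458 / 5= -291.60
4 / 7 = 0.57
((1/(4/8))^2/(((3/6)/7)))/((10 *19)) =28/95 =0.29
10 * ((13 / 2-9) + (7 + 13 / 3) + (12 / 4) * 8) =985 / 3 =328.33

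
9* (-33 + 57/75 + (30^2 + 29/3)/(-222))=-605021/1850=-327.04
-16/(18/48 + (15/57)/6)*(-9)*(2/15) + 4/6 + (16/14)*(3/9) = 940306/20055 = 46.89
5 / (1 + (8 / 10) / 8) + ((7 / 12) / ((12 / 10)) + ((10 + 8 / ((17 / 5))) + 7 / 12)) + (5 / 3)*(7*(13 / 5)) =650327 / 13464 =48.30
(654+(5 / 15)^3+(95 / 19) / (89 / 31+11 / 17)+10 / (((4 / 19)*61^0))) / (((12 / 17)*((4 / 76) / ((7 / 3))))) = 4420089947 / 100116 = 44149.69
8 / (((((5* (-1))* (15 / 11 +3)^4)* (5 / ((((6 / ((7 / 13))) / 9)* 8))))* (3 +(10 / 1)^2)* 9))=-190333 / 20183385600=-0.00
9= 9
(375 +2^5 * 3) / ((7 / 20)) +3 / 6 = 18847 / 14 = 1346.21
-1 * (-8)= 8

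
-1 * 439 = -439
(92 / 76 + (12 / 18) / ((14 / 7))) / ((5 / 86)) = 7568 / 285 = 26.55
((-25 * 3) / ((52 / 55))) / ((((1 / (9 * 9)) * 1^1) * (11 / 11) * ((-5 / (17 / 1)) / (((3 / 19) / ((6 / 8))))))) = 1136025 / 247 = 4599.29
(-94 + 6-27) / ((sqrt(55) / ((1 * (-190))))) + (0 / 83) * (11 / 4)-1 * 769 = -769 + 4370 * sqrt(55) / 11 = 2177.25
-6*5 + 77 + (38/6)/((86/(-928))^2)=4351333/5547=784.45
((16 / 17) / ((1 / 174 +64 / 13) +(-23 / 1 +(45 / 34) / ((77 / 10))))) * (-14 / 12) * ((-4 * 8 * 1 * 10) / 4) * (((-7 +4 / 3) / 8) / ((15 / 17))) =1879221344 / 476991387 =3.94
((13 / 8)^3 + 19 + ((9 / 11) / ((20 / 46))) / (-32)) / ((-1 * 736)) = -654219 / 20725760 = -0.03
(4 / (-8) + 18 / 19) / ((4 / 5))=85 / 152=0.56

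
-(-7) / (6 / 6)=7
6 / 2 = 3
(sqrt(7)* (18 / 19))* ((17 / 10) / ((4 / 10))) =153* sqrt(7) / 38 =10.65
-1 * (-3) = 3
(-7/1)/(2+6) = -7/8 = -0.88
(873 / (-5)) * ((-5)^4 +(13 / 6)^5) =-117461.90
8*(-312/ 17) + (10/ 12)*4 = -7318/ 51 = -143.49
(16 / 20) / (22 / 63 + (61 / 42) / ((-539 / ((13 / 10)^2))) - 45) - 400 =-121314363920 / 303272327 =-400.02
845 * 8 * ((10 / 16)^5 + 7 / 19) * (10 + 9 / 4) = 11955735155 / 311296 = 38406.32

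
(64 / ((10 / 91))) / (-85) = -2912 / 425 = -6.85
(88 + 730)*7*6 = 34356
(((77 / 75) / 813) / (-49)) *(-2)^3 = 88 / 426825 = 0.00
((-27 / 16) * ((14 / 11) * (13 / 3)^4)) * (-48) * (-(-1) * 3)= 1199562 / 11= 109051.09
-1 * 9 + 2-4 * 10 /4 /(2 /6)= -37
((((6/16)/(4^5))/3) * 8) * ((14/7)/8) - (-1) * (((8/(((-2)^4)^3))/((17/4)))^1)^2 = 1157/4734976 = 0.00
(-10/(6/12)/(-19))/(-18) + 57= 9737/171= 56.94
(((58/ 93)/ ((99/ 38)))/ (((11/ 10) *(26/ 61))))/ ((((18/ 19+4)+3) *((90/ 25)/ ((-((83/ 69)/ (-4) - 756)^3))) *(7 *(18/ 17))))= 2468509259323707863072675/ 2369962275119030592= 1041581.67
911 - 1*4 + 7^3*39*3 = 41038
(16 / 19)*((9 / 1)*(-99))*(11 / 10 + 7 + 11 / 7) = -4825656 / 665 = -7256.63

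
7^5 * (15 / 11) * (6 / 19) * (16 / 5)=4840416 / 209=23159.89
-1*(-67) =67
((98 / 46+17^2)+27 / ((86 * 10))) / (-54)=-213303 / 39560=-5.39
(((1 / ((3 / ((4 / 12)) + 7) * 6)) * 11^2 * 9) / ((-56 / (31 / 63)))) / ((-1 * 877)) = 3751 / 33003264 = 0.00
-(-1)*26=26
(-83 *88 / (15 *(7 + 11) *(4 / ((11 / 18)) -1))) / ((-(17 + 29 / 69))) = 461978 / 1649745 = 0.28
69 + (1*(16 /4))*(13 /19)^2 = 25585 /361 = 70.87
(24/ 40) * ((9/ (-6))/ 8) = -9/ 80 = -0.11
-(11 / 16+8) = -139 / 16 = -8.69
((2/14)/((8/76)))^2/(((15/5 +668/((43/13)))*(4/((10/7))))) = 77615/24182872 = 0.00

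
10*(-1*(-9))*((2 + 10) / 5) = 216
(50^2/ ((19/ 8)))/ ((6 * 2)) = 87.72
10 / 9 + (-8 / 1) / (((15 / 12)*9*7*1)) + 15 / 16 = 3271 / 1680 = 1.95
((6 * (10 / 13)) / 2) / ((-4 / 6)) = -45 / 13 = -3.46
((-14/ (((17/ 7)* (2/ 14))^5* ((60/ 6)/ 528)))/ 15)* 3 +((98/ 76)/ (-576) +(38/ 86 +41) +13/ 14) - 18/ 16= -6868715411140374677/ 233860670870400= -29370.97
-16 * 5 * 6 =-480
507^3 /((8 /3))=390971529 /8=48871441.12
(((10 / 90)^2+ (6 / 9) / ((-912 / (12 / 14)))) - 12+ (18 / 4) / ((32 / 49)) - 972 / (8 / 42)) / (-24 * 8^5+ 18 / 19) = 3521890307 / 542222190720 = 0.01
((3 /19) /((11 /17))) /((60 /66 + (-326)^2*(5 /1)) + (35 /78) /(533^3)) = 602346520386 /1311681711615807775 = 0.00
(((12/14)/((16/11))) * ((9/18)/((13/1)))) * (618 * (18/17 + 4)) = 438471/6188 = 70.86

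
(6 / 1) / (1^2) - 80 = -74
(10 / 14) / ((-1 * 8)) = -5 / 56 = -0.09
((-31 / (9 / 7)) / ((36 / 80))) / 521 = -4340 / 42201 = -0.10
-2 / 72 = -1 / 36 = -0.03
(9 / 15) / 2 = 3 / 10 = 0.30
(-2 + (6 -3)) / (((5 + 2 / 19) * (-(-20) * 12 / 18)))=57 / 3880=0.01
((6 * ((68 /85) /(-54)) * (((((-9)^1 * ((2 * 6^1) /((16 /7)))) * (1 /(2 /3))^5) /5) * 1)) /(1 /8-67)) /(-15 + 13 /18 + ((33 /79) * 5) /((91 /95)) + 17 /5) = 330169203 /30105953350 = 0.01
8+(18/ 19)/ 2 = 8.47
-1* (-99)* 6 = 594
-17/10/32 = -17/320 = -0.05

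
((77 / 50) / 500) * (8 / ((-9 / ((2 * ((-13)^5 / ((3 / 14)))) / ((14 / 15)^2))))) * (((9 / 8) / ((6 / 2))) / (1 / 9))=36758007 / 1000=36758.01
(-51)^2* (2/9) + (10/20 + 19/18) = 5216/9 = 579.56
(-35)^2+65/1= 1290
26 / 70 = 13 / 35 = 0.37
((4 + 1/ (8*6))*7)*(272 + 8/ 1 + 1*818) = 247233/ 8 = 30904.12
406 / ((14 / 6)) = 174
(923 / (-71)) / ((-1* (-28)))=-13 / 28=-0.46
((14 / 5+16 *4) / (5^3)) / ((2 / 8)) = 1336 / 625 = 2.14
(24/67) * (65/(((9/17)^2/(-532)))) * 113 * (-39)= 117445022240/603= 194767864.41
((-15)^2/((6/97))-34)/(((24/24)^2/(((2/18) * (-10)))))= -36035/9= -4003.89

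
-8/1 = -8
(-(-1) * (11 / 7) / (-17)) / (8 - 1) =-11 / 833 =-0.01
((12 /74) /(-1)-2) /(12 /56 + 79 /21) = -3360 /6179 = -0.54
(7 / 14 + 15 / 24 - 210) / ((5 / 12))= -5013 / 10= -501.30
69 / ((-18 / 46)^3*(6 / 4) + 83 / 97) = 162867462 / 1807583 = 90.10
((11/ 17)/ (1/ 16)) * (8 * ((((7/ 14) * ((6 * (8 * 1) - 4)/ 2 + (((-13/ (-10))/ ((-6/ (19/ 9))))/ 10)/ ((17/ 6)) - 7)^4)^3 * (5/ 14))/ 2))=231831804555431569234131062745508649868423917341930669005575337851/ 979070884005731493334045693950000000000000000000000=236787558840402.02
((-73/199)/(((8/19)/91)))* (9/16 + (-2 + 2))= -1135953/25472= -44.60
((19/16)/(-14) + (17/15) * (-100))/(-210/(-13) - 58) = 990821/365568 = 2.71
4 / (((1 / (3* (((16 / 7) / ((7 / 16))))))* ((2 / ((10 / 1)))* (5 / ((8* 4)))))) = 98304 / 49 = 2006.20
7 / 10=0.70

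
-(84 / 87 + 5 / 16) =-593 / 464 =-1.28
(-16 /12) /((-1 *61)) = 0.02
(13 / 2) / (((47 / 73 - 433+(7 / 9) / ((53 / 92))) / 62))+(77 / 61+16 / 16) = 1215107913 / 915491782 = 1.33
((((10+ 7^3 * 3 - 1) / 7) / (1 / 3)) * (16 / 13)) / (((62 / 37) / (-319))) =-294036336 / 2821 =-104231.24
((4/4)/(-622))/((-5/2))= 1/1555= 0.00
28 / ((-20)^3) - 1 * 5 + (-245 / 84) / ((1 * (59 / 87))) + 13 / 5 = -791113 / 118000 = -6.70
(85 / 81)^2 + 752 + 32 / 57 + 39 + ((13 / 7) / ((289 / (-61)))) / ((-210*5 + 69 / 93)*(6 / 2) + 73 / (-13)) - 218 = 184168448180271649 / 320480932478112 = 574.66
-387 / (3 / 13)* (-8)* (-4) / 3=-17888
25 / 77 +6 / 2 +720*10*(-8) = -4434944 / 77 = -57596.68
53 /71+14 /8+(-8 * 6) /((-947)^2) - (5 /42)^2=139403262767 /56159973198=2.48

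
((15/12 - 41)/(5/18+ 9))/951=-477/105878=-0.00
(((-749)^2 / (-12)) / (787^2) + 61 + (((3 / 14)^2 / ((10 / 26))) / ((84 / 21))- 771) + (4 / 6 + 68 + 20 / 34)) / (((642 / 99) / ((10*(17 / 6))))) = -872799752168047 / 311745760032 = -2799.72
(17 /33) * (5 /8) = 85 /264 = 0.32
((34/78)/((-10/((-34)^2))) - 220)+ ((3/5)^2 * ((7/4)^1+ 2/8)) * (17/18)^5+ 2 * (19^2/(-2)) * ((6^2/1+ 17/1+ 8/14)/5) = -988168569733/238820400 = -4137.71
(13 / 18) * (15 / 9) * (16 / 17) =1.13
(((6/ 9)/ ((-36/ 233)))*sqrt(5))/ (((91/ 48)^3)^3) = -5836242079973376*sqrt(5)/ 427929800129788411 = -0.03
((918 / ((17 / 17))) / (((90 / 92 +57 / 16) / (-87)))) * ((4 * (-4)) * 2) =313500672 / 557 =562837.83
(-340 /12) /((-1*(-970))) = -17 /582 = -0.03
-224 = -224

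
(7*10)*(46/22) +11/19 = 30711/209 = 146.94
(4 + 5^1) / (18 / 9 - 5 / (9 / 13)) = -81 / 47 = -1.72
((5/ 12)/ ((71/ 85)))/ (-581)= -425/ 495012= -0.00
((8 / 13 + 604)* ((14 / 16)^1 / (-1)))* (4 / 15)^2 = -37.62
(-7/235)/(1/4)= -28/235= -0.12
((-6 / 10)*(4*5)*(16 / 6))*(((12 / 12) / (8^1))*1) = -4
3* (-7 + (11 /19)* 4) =-267 /19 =-14.05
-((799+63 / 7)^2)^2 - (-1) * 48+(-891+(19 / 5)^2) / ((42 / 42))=-10655785083114 / 25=-426231403324.56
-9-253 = -262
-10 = -10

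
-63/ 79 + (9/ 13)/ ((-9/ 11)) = -1688/ 1027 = -1.64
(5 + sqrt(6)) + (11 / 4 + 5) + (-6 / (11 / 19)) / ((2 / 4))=-351 / 44 + sqrt(6)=-5.53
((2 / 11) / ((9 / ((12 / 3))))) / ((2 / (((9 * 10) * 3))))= 120 / 11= 10.91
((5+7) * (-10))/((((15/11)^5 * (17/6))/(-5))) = 2576816/57375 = 44.91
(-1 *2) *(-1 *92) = 184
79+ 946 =1025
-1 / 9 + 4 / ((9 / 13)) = 17 / 3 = 5.67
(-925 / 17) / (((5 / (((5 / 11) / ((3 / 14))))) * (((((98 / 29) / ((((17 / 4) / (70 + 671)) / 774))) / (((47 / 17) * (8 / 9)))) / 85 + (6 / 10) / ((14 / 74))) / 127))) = -78458028250 / 58511357487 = -1.34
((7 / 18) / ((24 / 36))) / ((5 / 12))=7 / 5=1.40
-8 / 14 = -4 / 7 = -0.57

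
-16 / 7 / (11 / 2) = -32 / 77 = -0.42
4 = 4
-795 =-795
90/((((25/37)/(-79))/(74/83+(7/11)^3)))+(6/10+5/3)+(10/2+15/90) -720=-42441769013/3314190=-12806.08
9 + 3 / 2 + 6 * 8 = 117 / 2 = 58.50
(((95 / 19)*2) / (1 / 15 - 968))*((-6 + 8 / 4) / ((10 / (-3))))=-180 / 14519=-0.01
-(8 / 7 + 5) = -6.14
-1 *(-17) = 17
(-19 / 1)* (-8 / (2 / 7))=532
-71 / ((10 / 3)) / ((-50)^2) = -213 / 25000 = -0.01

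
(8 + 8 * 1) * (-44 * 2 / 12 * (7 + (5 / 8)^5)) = -2557511 / 3072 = -832.52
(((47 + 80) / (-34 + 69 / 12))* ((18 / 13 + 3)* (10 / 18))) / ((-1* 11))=48260 / 48477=1.00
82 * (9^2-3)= 6396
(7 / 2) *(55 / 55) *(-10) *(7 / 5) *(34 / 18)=-92.56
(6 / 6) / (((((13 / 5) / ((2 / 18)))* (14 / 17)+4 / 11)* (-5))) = -187 / 18358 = -0.01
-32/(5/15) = -96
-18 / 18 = -1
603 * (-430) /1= -259290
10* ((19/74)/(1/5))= 475/37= 12.84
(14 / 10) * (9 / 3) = 21 / 5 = 4.20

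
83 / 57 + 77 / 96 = 1373 / 608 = 2.26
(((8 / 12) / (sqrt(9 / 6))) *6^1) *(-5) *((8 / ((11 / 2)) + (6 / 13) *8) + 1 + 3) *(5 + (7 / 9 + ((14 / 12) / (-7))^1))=-440360 *sqrt(6) / 1287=-838.12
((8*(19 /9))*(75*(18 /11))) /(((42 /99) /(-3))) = -102600 /7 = -14657.14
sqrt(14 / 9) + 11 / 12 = 11 / 12 + sqrt(14) / 3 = 2.16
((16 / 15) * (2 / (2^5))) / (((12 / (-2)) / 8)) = -0.09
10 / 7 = 1.43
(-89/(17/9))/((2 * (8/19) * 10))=-15219/2720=-5.60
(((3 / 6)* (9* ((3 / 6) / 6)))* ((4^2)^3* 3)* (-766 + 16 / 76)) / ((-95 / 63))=844784640 / 361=2340123.66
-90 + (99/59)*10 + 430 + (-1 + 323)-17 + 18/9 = 663.78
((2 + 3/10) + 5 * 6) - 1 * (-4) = 36.30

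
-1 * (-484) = 484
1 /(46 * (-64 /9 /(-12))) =27 /736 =0.04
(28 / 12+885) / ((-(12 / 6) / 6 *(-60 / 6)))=266.20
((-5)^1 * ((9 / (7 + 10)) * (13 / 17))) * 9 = -5265 / 289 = -18.22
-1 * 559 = -559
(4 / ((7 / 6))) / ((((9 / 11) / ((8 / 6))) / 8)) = 2816 / 63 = 44.70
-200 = -200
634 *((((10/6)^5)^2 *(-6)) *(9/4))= -3095703125/2187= -1415502.11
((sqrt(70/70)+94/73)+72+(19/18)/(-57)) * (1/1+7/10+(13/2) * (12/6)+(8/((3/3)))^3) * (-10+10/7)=-1542014323/4599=-335293.39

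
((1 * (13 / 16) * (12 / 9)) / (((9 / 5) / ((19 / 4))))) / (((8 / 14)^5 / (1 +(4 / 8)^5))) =228323095 / 4718592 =48.39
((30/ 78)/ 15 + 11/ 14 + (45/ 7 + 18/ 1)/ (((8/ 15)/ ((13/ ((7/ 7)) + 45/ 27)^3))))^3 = 491208718429337002934867/ 162771336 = 3017783907784212.10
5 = 5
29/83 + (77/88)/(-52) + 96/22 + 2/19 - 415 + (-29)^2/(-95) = -15120103433/36081760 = -419.05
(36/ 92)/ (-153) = -1/ 391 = -0.00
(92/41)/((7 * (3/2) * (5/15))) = 184/287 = 0.64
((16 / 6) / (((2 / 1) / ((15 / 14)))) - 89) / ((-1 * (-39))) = -613 / 273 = -2.25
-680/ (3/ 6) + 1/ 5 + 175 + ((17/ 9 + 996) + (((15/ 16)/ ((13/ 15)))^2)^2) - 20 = -17312754805331/ 84229816320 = -205.54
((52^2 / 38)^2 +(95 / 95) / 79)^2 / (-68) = -20852739620419729 / 55306668548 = -377038.43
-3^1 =-3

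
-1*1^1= -1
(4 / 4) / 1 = 1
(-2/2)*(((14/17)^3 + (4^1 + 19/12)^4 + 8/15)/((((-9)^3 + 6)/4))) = 495568454533/92070406080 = 5.38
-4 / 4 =-1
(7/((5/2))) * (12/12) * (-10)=-28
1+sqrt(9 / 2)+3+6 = 3 * sqrt(2) / 2+10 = 12.12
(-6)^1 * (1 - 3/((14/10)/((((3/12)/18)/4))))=-667/112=-5.96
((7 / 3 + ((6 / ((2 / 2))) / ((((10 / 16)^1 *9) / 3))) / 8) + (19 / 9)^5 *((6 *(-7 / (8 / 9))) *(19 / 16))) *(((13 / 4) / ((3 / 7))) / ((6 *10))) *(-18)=149667057449 / 27993600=5346.47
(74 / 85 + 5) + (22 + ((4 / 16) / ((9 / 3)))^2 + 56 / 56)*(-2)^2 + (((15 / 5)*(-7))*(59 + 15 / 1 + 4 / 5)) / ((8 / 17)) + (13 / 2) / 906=-1497094943 / 462060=-3240.04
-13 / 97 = -0.13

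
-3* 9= -27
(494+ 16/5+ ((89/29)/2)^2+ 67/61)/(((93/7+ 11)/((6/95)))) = 10787279769/8285111500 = 1.30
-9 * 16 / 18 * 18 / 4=-36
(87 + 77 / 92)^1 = 8081 / 92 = 87.84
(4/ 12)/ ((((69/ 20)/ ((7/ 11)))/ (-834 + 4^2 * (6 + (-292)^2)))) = 8299480/ 99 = 83833.13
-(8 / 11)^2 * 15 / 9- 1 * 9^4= -6561.88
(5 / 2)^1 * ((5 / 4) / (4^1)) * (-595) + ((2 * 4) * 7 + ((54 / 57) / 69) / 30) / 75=-811241691 / 1748000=-464.10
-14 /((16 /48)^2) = -126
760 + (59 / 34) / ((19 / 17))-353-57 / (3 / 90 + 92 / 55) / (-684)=4370810 / 10697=408.60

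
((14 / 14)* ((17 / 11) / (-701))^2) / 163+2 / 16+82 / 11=587681691643 / 77535215384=7.58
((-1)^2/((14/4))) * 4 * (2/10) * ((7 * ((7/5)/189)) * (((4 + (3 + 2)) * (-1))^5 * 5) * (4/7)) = -69984/35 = -1999.54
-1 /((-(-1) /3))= -3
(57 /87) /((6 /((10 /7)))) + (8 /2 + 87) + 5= 58559 /609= 96.16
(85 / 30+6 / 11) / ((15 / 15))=223 / 66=3.38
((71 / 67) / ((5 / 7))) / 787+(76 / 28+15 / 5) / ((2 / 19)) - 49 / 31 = 3015415714 / 57210965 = 52.71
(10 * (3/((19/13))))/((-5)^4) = 78/2375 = 0.03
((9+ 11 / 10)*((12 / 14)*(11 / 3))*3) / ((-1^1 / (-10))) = 952.29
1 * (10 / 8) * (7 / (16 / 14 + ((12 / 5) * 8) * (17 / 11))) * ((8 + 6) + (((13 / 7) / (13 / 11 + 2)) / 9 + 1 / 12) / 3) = 20446085 / 5125248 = 3.99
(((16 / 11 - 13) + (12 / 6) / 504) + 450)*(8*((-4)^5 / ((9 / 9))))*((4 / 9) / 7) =-9956614144 / 43659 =-228054.10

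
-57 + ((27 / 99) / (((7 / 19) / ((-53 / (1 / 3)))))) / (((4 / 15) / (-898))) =396302.12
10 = 10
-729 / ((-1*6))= 243 / 2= 121.50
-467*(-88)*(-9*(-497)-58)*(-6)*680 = -740270467200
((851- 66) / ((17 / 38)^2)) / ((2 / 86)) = 48742220 / 289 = 168658.20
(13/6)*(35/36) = 455/216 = 2.11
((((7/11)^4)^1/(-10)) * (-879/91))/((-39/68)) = -3416966/12371645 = -0.28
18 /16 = 9 /8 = 1.12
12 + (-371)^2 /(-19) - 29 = -137964 /19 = -7261.26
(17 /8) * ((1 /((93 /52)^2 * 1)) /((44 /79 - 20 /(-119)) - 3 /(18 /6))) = -54018146 /22357665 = -2.42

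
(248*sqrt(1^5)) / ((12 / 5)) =310 / 3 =103.33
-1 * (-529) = 529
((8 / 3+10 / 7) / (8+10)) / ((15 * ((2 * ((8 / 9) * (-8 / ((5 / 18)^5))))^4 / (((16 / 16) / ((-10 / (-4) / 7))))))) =164031982421875 / 21123941987308616798560151666688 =0.00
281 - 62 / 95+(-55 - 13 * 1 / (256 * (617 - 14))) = 3304708909 / 14664960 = 225.35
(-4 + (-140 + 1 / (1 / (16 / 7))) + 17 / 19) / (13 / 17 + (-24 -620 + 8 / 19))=318393 / 1453403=0.22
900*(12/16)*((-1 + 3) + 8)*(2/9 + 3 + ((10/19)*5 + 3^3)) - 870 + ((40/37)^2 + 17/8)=45965900827/208088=220896.45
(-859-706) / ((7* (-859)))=1565 / 6013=0.26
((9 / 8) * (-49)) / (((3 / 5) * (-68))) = 1.35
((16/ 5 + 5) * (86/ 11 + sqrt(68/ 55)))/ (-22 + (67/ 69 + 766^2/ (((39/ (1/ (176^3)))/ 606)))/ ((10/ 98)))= 4556817408 * sqrt(935)/ 59676038285 + 195943148544/ 11935207657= 18.75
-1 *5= -5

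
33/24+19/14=153/56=2.73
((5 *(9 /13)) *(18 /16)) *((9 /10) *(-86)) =-31347 /104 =-301.41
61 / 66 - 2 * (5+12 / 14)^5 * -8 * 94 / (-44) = -261370564229 / 1109262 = -235625.64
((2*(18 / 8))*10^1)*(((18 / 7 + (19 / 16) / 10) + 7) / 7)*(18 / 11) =879093 / 8624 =101.94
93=93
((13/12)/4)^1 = 13/48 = 0.27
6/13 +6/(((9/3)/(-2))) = -46/13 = -3.54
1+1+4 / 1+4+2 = 12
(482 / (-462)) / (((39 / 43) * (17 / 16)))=-165808 / 153153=-1.08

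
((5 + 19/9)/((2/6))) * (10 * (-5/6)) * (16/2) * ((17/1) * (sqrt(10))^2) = -2176000/9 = -241777.78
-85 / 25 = -17 / 5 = -3.40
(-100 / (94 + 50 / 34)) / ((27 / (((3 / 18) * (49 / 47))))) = -41650 / 6178761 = -0.01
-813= -813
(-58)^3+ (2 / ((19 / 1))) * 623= -3705882 / 19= -195046.42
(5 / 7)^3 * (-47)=-5875 / 343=-17.13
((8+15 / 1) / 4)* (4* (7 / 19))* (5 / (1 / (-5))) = -4025 / 19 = -211.84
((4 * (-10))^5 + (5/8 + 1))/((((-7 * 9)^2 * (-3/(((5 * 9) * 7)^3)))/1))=2150399965875/8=268799995734.38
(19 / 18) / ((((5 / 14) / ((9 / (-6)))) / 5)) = -133 / 6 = -22.17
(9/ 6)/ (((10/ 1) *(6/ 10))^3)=1/ 144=0.01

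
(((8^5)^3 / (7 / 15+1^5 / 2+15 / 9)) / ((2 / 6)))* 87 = 275493633455554560 / 79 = 3487261182981703.29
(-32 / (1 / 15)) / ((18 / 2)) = -160 / 3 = -53.33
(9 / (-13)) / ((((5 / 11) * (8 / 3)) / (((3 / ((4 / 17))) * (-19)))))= 287793 / 2080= 138.36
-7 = -7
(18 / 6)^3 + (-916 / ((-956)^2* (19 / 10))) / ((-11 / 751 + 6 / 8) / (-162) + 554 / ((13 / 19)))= 27.00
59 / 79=0.75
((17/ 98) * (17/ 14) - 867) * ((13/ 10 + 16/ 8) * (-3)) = 23546853/ 2744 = 8581.21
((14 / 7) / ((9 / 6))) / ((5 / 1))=0.27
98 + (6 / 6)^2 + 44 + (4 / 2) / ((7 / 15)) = 1031 / 7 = 147.29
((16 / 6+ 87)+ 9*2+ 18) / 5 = 377 / 15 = 25.13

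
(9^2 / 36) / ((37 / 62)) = 3.77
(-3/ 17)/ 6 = -0.03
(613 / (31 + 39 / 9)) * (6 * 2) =11034 / 53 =208.19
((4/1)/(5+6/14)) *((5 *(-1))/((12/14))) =-245/57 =-4.30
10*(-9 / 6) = -15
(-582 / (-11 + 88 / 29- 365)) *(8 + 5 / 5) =75951 / 5408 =14.04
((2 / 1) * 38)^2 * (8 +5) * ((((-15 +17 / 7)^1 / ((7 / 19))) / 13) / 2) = -4828736 / 49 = -98545.63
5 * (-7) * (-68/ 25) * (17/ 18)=89.91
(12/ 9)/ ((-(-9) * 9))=4/ 243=0.02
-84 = -84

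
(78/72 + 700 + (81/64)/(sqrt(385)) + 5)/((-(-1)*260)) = 81*sqrt(385)/6406400 + 8473/3120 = 2.72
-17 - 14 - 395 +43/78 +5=-32795/78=-420.45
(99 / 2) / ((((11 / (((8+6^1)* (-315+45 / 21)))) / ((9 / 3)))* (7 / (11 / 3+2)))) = -335070 / 7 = -47867.14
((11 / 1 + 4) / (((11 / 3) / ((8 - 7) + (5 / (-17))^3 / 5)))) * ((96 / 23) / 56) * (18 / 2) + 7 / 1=84662141 / 8700923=9.73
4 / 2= 2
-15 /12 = -5 /4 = -1.25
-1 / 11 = -0.09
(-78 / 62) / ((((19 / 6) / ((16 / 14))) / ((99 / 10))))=-4.49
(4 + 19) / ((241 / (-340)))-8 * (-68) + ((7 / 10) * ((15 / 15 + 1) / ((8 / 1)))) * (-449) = 4173897 / 9640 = 432.98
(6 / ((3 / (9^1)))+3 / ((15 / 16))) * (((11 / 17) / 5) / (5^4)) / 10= 583 / 1328125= 0.00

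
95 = 95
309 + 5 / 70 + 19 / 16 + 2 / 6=104359 / 336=310.59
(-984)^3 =-952763904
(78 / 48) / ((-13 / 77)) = -9.62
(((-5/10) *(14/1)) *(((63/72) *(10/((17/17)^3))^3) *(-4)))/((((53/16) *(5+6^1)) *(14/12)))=336000/583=576.33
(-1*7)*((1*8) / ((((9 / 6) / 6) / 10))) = -2240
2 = 2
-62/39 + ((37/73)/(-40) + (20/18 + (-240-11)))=-85919489/341640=-251.49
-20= -20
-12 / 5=-2.40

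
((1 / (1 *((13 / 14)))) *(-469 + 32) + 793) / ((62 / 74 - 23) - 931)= -0.34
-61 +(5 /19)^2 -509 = -205745 /361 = -569.93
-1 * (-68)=68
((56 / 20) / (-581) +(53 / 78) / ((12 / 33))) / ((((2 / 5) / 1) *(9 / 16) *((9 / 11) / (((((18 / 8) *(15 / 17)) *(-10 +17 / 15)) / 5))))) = -353052623 / 9905220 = -35.64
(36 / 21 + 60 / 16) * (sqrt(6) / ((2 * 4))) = 153 * sqrt(6) / 224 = 1.67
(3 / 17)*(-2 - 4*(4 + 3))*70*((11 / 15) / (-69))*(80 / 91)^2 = 1408000 / 462553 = 3.04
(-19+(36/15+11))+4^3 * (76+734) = 259172/5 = 51834.40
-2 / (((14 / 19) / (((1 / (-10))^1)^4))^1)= -19 / 70000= -0.00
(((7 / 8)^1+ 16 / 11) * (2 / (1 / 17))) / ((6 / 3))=3485 / 88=39.60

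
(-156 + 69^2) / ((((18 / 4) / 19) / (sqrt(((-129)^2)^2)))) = 323556510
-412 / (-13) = 412 / 13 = 31.69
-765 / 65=-153 / 13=-11.77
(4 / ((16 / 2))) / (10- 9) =1 / 2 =0.50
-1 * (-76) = 76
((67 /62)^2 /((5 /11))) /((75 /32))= 1.10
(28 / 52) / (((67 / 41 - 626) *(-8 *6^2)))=41 / 13691808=0.00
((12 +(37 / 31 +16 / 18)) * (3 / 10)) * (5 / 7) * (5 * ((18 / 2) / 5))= 11787 / 434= 27.16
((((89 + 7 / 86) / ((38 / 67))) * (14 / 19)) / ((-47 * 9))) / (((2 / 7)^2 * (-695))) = 3745903 / 776770920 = 0.00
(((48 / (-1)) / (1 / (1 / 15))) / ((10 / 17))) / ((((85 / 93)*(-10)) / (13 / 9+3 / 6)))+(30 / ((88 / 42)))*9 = 1072673 / 8250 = 130.02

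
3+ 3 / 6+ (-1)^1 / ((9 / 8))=2.61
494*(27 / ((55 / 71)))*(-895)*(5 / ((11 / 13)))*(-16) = 176293147680 / 121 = 1456968162.64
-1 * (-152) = 152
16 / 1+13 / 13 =17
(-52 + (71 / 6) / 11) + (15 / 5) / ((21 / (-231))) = -5539 / 66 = -83.92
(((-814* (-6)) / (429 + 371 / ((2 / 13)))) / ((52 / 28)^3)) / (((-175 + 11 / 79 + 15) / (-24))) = 6352403904 / 157624531753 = 0.04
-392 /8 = -49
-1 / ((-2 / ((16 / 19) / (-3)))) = -8 / 57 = -0.14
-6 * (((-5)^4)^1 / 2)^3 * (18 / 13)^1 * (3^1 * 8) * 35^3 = -3391479492187500 / 13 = -260883037860576.92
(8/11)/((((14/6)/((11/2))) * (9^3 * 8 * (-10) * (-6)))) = 1/204120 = 0.00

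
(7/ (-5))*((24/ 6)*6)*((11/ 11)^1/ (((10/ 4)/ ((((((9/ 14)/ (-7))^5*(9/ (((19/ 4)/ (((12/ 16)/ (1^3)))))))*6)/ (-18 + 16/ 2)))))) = -14348907/ 191679633250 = -0.00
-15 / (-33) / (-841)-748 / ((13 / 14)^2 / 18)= -15615.05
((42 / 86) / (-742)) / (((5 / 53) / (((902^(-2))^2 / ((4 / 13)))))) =-39 / 1138556526363520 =-0.00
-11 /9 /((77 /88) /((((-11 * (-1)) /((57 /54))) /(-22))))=0.66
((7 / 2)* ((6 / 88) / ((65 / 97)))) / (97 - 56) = 2037 / 234520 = 0.01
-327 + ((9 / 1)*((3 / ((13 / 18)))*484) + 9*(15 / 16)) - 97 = 3677147 / 208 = 17678.59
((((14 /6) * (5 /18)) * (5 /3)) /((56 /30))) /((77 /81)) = 375 /616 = 0.61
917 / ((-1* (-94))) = 917 / 94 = 9.76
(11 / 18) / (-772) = -11 / 13896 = -0.00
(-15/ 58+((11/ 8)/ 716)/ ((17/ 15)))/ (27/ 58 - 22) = 725535/ 60811312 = 0.01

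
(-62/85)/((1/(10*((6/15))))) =-248/85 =-2.92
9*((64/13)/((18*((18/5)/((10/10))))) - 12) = -12556/117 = -107.32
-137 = -137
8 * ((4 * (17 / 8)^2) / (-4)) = -289 / 8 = -36.12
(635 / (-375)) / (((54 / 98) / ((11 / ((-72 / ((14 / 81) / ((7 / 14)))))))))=479171 / 2952450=0.16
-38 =-38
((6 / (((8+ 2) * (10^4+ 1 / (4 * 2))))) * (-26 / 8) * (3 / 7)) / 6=-13 / 933345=-0.00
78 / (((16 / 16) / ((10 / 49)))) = 780 / 49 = 15.92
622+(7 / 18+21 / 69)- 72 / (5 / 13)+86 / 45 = 100603 / 230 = 437.40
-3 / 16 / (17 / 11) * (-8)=33 / 34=0.97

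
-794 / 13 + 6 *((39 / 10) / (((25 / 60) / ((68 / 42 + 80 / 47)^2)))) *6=128600031862 / 35178325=3655.66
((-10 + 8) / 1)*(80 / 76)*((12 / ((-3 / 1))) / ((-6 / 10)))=-800 / 57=-14.04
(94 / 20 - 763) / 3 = -252.77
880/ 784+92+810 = 903.12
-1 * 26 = -26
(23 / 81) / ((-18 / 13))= -299 / 1458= -0.21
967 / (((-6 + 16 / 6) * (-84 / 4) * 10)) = 967 / 700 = 1.38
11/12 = 0.92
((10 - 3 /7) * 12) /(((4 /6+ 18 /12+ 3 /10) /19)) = 229140 /259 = 884.71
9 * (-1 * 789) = -7101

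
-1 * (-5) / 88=5 / 88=0.06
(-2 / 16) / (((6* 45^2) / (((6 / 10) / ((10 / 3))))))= -1 / 540000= -0.00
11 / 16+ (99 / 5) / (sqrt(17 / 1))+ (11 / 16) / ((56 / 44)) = 275 / 224+ 99 * sqrt(17) / 85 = 6.03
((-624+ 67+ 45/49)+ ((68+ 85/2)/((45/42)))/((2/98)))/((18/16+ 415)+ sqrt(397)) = 88035458264/8126772255 - 211560128* sqrt(397)/8126772255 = 10.31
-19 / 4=-4.75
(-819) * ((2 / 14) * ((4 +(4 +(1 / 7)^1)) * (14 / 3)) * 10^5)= -444600000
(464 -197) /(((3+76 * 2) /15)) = 801 /31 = 25.84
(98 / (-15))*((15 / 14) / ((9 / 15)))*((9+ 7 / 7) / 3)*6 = -700 / 3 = -233.33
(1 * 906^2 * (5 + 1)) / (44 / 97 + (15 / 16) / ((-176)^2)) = 236768922796032 / 21808559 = 10856697.26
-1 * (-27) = 27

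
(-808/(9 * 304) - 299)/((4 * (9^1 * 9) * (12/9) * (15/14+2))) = -716513/3176496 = -0.23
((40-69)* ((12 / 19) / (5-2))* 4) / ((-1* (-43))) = -0.57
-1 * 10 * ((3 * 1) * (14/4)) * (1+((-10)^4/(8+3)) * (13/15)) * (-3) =2733465/11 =248496.82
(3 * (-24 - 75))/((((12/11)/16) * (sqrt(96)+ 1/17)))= 74052/27743 - 5035536 * sqrt(6)/27743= -441.93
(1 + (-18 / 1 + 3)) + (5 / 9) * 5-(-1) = -92 / 9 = -10.22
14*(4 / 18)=28 / 9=3.11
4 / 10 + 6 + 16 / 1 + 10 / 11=1282 / 55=23.31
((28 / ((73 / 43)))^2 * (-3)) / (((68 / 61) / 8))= -530559456 / 90593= -5856.52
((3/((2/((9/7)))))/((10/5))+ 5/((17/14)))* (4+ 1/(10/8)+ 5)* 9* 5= 152397/68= 2241.13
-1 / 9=-0.11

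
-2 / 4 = -1 / 2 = -0.50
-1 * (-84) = 84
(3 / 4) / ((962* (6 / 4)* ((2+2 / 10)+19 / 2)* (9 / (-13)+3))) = 1 / 51948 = 0.00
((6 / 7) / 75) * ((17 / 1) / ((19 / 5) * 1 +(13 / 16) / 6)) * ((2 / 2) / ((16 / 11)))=2244 / 66115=0.03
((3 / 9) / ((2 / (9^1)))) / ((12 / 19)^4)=130321 / 13824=9.43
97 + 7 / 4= 98.75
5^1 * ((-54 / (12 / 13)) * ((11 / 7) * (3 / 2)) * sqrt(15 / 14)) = -19305 * sqrt(210) / 392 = -713.66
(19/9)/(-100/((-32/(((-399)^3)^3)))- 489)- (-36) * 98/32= 110.25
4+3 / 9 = 13 / 3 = 4.33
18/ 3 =6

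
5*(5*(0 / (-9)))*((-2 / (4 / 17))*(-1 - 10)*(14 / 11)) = 0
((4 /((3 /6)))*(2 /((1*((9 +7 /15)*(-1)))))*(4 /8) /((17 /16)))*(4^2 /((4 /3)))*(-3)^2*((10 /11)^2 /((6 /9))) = -15552000 /146047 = -106.49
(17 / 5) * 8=136 / 5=27.20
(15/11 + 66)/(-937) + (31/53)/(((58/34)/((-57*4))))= -1239586809/15841859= -78.25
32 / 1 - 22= 10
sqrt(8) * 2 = 4 * sqrt(2) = 5.66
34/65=0.52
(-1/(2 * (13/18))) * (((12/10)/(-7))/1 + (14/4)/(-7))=423/910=0.46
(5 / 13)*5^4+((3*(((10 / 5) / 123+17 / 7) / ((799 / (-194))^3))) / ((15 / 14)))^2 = 12301505552366509178596717 / 51172219143242675347077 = 240.39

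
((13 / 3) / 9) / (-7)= -13 / 189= -0.07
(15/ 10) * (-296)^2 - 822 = 130602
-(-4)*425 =1700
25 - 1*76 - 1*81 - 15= -147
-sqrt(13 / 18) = -0.85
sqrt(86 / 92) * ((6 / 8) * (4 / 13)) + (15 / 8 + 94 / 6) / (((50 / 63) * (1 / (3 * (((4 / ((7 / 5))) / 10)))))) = 3 * sqrt(1978) / 598 + 3789 / 200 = 19.17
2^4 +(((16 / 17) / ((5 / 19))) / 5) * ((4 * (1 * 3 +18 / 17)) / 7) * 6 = 1312624 / 50575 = 25.95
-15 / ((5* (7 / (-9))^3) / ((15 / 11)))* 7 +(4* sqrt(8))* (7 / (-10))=32805 / 539 - 28* sqrt(2) / 5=52.94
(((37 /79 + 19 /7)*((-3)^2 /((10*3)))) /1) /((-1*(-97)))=528 /53641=0.01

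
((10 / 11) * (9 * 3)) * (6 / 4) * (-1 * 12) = -4860 / 11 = -441.82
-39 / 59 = -0.66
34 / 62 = 17 / 31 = 0.55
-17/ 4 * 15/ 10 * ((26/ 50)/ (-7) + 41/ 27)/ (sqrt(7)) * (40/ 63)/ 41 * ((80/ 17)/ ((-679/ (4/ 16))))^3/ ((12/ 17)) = 2729600 * sqrt(7)/ 18186222265716267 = 0.00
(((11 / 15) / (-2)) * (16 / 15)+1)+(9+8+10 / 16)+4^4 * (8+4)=5562421 / 1800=3090.23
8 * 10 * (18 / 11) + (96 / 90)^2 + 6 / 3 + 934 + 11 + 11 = 2697866 / 2475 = 1090.05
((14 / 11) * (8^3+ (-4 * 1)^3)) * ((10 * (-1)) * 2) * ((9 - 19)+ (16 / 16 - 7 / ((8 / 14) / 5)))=8812160 / 11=801105.45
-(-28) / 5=28 / 5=5.60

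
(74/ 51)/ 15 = 74/ 765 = 0.10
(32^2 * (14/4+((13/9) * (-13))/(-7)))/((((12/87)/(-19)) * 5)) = -54941312/315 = -174416.86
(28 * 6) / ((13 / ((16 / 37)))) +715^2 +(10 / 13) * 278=246004773 / 481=511444.43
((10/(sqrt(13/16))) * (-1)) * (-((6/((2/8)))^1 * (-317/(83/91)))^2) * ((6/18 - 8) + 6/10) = -10422095244288 * sqrt(13)/6889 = -5454695717.96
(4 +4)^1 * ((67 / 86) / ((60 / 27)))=603 / 215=2.80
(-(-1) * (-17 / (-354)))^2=289 / 125316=0.00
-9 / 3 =-3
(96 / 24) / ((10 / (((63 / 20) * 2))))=63 / 25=2.52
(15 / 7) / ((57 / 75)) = 375 / 133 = 2.82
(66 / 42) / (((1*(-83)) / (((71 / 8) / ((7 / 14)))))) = -781 / 2324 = -0.34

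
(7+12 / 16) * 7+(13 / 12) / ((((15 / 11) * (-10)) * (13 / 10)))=4877 / 90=54.19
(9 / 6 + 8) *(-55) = -1045 / 2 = -522.50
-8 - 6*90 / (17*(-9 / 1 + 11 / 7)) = -823 / 221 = -3.72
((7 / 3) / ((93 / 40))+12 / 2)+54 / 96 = 33775 / 4464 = 7.57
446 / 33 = 13.52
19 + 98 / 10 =144 / 5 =28.80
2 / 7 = 0.29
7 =7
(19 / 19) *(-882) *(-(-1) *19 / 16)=-8379 / 8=-1047.38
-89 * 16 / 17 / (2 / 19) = -13528 / 17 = -795.76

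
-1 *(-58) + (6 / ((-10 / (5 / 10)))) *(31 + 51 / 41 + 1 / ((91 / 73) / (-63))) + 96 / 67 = 23184011 / 357110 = 64.92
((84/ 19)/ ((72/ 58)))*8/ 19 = 1624/ 1083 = 1.50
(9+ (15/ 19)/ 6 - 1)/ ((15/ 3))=309/ 190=1.63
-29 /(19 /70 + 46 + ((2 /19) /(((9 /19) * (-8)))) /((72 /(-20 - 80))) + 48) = -0.31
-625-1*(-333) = -292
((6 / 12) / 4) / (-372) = -1 / 2976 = -0.00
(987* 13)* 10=128310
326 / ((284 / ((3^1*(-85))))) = -41565 / 142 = -292.71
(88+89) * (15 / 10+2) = 619.50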